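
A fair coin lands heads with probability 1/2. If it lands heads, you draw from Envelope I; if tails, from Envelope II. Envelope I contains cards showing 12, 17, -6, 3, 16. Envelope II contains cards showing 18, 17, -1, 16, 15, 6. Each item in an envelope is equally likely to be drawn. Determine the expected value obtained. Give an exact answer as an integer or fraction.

E[X | Envelope I] = (12 + 17 − 6 + 3 + 16)/5 = 42/5
E[X | Envelope II] = (18 + 17 − 1 + 16 + 15 + 6)/6 = 71/6
E[X] = (1/2)·42/5 + (1/2)·71/6 = 607/60

607/60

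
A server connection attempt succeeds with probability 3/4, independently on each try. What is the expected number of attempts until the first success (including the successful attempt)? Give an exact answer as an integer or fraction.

For a geometric distribution, E[trials] = 1/p = 1/(3/4) = 4/3.

4/3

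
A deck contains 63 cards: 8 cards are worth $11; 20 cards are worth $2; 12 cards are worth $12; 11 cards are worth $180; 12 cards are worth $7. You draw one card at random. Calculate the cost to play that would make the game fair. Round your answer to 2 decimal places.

$37.08

E[payout] = (8/63)·11 + (20/63)·2 + (12/63)·12 + (11/63)·180 + (12/63)·7 = 2336/63
Fair fee = E[payout] = 2336/63 ≈ $37.08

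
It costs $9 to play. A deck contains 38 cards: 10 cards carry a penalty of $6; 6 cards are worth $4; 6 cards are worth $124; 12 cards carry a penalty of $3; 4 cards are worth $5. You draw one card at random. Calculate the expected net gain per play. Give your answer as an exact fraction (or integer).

E[payout] = (10/38)·(-6) + (6/38)·4 + (6/38)·124 + (12/38)·(-3) + (4/38)·5 = 346/19
Expected profit = 346/19 − 9 = 175/19

175/19 dollars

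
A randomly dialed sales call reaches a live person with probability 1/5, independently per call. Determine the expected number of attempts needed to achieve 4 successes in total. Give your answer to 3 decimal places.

20.000

By linearity (sum of 4 independent geometric waits), E[trials] = 4/p = 4/(1/5) = 20.
≈ 20.000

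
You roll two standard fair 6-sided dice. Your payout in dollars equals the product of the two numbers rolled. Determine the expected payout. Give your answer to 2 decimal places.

$12.25

Distribution of the product of the two numbers rolled: 1 w.p. 1/36, 2 w.p. 1/18, 3 w.p. 1/18, 4 w.p. 1/12, 5 w.p. 1/18, 6 w.p. 1/9, …
E[payout] = (1/36)·1 + (1/18)·2 + (1/18)·3 + (1/12)·4 + (1/18)·5 + (1/9)·6 + (1/18)·8 + (1/36)·9 + (1/18)·10 + (1/9)·12 + (1/18)·15 + (1/36)·16 + (1/18)·18 + (1/18)·20 + (1/18)·24 + (1/36)·25 + (1/18)·30 + (1/36)·36 = 49/4
≈ $12.25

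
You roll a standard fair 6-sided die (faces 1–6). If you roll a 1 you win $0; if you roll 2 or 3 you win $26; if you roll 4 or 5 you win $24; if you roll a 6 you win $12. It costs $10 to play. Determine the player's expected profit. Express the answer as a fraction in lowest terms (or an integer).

26/3 dollars

E[payout] = (1/6)·0 + (1/6)·12 + (1/3)·24 + (1/3)·26 = 56/3
Expected profit = 56/3 − 10 = 26/3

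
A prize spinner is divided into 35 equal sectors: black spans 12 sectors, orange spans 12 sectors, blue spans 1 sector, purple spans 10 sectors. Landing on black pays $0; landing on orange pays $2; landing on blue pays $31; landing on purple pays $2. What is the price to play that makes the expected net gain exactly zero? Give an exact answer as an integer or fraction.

E[payout] = (12/35)·0 + (12/35)·2 + (1/35)·31 + (10/35)·2 = 15/7
Fair fee = E[payout] = 15/7

15/7 dollars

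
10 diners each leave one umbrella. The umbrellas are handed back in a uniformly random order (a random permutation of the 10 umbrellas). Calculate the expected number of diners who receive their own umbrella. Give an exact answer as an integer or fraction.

1

Let Xᵢ = 1 if person i gets their own umbrella. For each i, P(Xᵢ=1) = 1/10.
By linearity of expectation, E[X₁+…+X_10] = 10·(1/10) = 1.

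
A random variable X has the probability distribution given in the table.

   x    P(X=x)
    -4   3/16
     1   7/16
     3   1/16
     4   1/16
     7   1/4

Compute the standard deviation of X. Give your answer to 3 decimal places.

E[X] = 15/8, E[X²] = 69/4
Var(X) = E[X²] − (E[X])² = 69/4 − 225/64 = 879/64
SD(X) = √(879/64) ≈ 3.706

3.706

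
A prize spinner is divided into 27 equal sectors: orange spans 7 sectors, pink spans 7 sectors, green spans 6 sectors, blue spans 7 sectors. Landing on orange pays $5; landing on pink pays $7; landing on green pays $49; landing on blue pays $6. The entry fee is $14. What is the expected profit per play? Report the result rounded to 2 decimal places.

E[payout] = (7/27)·5 + (7/27)·7 + (6/27)·49 + (7/27)·6 = 140/9
Expected profit = 140/9 − 14 = 14/9 ≈ $1.56

$1.56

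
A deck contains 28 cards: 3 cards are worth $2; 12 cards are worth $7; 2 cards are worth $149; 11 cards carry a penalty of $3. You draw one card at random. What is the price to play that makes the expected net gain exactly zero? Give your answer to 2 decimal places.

E[payout] = (3/28)·2 + (12/28)·7 + (2/28)·149 + (11/28)·(-3) = 355/28
Fair fee = E[payout] = 355/28 ≈ $12.68

$12.68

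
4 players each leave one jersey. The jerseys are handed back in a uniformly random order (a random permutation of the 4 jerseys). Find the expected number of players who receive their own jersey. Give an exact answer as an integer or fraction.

1

Let Xᵢ = 1 if person i gets their own jersey. For each i, P(Xᵢ=1) = 1/4.
By linearity of expectation, E[X₁+…+X_4] = 4·(1/4) = 1.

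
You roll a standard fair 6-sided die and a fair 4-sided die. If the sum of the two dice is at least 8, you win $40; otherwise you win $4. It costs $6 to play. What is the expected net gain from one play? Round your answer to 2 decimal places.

E[payout] = (3/4)·4 + (1/4)·40 = 13
Expected profit = 13 − 6 = 7 ≈ $7.00

$7.00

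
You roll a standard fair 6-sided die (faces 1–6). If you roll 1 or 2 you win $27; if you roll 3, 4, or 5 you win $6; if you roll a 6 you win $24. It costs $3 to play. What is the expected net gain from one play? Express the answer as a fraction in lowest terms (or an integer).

$13

E[payout] = (1/2)·6 + (1/6)·24 + (1/3)·27 = 16
Expected profit = 16 − 3 = 13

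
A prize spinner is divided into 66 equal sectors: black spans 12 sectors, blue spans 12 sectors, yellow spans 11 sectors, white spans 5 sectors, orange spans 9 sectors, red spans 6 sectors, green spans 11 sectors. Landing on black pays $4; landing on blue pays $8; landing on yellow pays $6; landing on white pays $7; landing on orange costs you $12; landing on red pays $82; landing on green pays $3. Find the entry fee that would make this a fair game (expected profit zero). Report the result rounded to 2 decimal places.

$10.03

E[payout] = (12/66)·4 + (12/66)·8 + (11/66)·6 + (5/66)·7 + (9/66)·(-12) + (6/66)·82 + (11/66)·3 = 331/33
Fair fee = E[payout] = 331/33 ≈ $10.03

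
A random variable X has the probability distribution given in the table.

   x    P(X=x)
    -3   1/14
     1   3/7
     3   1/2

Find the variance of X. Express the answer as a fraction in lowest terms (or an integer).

E[X] = (1/14)·(-3) + (3/7)·1 + (1/2)·3 = 12/7
E[X²] = (1/14)·9 + (3/7)·1 + (1/2)·9 = 39/7
Var(X) = 39/7 − (12/7)² = 129/49

129/49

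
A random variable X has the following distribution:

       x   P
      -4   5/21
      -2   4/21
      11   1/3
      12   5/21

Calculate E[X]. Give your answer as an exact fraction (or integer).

E[X] = (5/21)·(-4) + (4/21)·(-2) + (1/3)·11 + (5/21)·12
     = 109/21

109/21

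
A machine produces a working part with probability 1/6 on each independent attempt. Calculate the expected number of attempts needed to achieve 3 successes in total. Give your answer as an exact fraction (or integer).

By linearity (sum of 3 independent geometric waits), E[trials] = 3/p = 3/(1/6) = 18.

18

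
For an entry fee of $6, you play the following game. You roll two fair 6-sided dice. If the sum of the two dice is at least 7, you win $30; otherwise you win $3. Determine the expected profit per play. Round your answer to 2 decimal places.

$12.75

E[payout] = (5/12)·3 + (7/12)·30 = 75/4
Expected profit = 75/4 − 6 = 51/4 ≈ $12.75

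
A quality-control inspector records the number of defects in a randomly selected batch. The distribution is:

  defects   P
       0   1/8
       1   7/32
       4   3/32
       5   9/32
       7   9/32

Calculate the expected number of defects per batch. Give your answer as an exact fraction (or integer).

E[X] = (1/8)·0 + (7/32)·1 + (3/32)·4 + (9/32)·5 + (9/32)·7
     = 127/32

127/32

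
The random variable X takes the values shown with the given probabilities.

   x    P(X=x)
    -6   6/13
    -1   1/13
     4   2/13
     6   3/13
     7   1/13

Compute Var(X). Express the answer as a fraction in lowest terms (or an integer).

5262/169

E[X] = (6/13)·(-6) + (1/13)·(-1) + (2/13)·4 + (3/13)·6 + (1/13)·7 = -4/13
E[X²] = (6/13)·36 + (1/13)·1 + (2/13)·16 + (3/13)·36 + (1/13)·49 = 406/13
Var(X) = 406/13 − (-4/13)² = 5262/169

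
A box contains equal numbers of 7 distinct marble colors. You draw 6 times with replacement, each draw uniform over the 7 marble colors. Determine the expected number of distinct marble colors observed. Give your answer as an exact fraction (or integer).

70993/16807

Let Xⱼ=1 if type j appears at least once. P(Xⱼ=1) = 1 − ((7−1)/7)^6 = 70993/117649.
E[#distinct] = 7·70993/117649 = 70993/16807.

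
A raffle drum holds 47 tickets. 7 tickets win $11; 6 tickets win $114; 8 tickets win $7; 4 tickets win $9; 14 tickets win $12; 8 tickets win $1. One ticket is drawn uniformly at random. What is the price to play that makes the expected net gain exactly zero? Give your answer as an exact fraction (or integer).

1029/47 dollars

E[payout] = (7/47)·11 + (6/47)·114 + (8/47)·7 + (4/47)·9 + (14/47)·12 + (8/47)·1 = 1029/47
Fair fee = E[payout] = 1029/47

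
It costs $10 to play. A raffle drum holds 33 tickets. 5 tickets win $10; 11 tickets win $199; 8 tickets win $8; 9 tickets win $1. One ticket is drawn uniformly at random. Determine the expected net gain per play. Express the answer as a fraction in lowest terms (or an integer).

1982/33 dollars

E[payout] = (5/33)·10 + (11/33)·199 + (8/33)·8 + (9/33)·1 = 2312/33
Expected profit = 2312/33 − 10 = 1982/33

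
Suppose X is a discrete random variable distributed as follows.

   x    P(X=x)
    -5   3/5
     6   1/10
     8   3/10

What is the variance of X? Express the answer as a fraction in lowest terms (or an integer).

E[X] = (3/5)·(-5) + (1/10)·6 + (3/10)·8 = 0
E[X²] = (3/5)·25 + (1/10)·36 + (3/10)·64 = 189/5
Var(X) = 189/5 − (0)² = 189/5

189/5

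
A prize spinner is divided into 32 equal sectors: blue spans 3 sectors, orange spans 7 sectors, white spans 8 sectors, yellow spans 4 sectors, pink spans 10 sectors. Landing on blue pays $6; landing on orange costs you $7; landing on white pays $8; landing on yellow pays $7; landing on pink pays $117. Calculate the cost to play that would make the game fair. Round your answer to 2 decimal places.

$38.47

E[payout] = (3/32)·6 + (7/32)·(-7) + (8/32)·8 + (4/32)·7 + (10/32)·117 = 1231/32
Fair fee = E[payout] = 1231/32 ≈ $38.47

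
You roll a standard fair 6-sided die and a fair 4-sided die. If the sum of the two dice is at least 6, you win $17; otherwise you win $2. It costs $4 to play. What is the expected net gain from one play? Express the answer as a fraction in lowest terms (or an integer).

27/4 dollars

E[payout] = (5/12)·2 + (7/12)·17 = 43/4
Expected profit = 43/4 − 4 = 27/4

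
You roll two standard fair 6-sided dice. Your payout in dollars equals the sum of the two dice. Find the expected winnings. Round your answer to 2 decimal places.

Distribution of the sum of the two dice: 2 w.p. 1/36, 3 w.p. 1/18, 4 w.p. 1/12, 5 w.p. 1/9, 6 w.p. 5/36, 7 w.p. 1/6, …
E[payout] = (1/36)·2 + (1/18)·3 + (1/12)·4 + (1/9)·5 + (5/36)·6 + (1/6)·7 + (5/36)·8 + (1/9)·9 + (1/12)·10 + (1/18)·11 + (1/36)·12 = 7
≈ $7.00

$7.00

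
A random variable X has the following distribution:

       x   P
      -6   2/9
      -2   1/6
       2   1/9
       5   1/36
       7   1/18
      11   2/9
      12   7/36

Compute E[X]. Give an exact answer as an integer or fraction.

E[X] = (2/9)·(-6) + (1/6)·(-2) + (1/9)·2 + (1/36)·5 + (1/18)·7 + (2/9)·11 + (7/36)·12
     = 139/36

139/36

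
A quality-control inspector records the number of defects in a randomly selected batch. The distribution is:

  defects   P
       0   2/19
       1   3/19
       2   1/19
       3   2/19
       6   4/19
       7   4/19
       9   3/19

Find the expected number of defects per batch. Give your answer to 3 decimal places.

E[X] = (2/19)·0 + (3/19)·1 + (1/19)·2 + (2/19)·3 + (4/19)·6 + (4/19)·7 + (3/19)·9
     = 90/19 ≈ 4.737

4.737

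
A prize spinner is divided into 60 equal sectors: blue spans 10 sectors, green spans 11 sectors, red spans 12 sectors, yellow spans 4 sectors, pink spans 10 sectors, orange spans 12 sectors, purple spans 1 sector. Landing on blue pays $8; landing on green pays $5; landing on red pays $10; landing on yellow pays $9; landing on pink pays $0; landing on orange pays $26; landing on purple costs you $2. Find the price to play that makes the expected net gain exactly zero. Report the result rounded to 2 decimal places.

$10.02

E[payout] = (10/60)·8 + (11/60)·5 + (12/60)·10 + (4/60)·9 + (10/60)·0 + (12/60)·26 + (1/60)·(-2) = 601/60
Fair fee = E[payout] = 601/60 ≈ $10.02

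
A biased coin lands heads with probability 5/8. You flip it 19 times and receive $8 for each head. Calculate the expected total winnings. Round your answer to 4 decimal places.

E[#heads] = 19·5/8 = 95/8 (linearity over flips).
E[winnings] = 8·95/8 = 95.
≈ 95.0000

$95.0000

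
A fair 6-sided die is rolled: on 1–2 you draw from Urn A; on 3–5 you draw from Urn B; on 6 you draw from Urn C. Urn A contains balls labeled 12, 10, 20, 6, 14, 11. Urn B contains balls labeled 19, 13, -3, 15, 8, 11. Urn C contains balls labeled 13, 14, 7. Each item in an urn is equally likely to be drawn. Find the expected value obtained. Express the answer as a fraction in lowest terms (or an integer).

E[X | Urn A] = (12 + 10 + 20 + 6 + 14 + 11)/6 = 73/6
E[X | Urn B] = (19 + 13 − 3 + 15 + 8 + 11)/6 = 21/2
E[X | Urn C] = (13 + 14 + 7)/3 = 34/3
E[X] = (1/3)·73/6 + (1/2)·21/2 + (1/6)·34/3 = 403/36

403/36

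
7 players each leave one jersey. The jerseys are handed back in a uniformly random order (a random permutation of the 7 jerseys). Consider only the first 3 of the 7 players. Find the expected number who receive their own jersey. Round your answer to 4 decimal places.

Let Xᵢ = 1 if person i gets their own jersey. For each i, P(Xᵢ=1) = 1/7.
By linearity of expectation, E[X₁+…+X_3] = 3·(1/7) = 3/7.
≈ 0.4286

0.4286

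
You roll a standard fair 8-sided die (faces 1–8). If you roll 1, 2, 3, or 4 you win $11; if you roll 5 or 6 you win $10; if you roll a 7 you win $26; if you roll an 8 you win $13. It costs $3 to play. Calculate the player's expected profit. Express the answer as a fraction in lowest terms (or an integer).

E[payout] = (1/4)·10 + (1/2)·11 + (1/8)·13 + (1/8)·26 = 103/8
Expected profit = 103/8 − 3 = 79/8

79/8 dollars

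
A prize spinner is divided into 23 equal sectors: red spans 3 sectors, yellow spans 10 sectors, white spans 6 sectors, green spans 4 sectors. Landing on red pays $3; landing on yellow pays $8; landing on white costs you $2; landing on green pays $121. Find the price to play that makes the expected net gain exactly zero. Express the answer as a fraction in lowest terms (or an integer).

561/23 dollars

E[payout] = (3/23)·3 + (10/23)·8 + (6/23)·(-2) + (4/23)·121 = 561/23
Fair fee = E[payout] = 561/23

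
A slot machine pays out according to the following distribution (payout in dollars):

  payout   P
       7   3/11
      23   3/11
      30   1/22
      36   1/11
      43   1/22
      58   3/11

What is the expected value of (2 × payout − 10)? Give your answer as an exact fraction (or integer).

563/11

E[2x-10] = (3/11)·4 + (3/11)·36 + (1/22)·50 + (1/11)·62 + (1/22)·76 + (3/11)·106
     = 563/11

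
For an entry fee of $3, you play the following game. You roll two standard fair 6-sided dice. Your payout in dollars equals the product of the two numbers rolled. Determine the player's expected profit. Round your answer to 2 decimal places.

$9.25

Distribution of the product of the two numbers rolled: 1 w.p. 1/36, 2 w.p. 1/18, 3 w.p. 1/18, 4 w.p. 1/12, 5 w.p. 1/18, 6 w.p. 1/9, …
E[payout] = (1/36)·1 + (1/18)·2 + (1/18)·3 + (1/12)·4 + (1/18)·5 + (1/9)·6 + (1/18)·8 + (1/36)·9 + (1/18)·10 + (1/9)·12 + (1/18)·15 + (1/36)·16 + (1/18)·18 + (1/18)·20 + (1/18)·24 + (1/36)·25 + (1/18)·30 + (1/36)·36 = 49/4
Expected profit = 49/4 − 3 = 37/4 ≈ $9.25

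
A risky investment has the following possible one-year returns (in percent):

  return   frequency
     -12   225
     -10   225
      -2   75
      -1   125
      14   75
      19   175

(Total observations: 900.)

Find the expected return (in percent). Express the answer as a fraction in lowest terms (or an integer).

Total = 900, so P(return=-12) = 225/900, etc.
E[X] = (1/4)·(-12) + (1/4)·(-10) + (1/12)·(-2) + (5/36)·(-1) + (1/12)·14 + (7/36)·19
     = -17/18

-17/18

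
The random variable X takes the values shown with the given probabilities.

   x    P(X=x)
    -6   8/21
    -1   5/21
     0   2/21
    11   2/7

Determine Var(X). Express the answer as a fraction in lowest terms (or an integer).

E[X] = (8/21)·(-6) + (5/21)·(-1) + (2/21)·0 + (2/7)·11 = 13/21
E[X²] = (8/21)·36 + (5/21)·1 + (2/21)·0 + (2/7)·121 = 1019/21
Var(X) = 1019/21 − (13/21)² = 21230/441

21230/441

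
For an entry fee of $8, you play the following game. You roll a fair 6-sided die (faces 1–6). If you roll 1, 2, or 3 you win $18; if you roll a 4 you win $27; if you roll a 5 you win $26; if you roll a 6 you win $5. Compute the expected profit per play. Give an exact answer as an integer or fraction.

E[payout] = (1/6)·5 + (1/2)·18 + (1/6)·26 + (1/6)·27 = 56/3
Expected profit = 56/3 − 8 = 32/3

32/3 dollars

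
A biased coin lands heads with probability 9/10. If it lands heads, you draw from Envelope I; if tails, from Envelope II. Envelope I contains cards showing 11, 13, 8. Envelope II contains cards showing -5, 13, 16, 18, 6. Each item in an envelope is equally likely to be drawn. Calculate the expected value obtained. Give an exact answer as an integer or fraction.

264/25

E[X | Envelope I] = (11 + 13 + 8)/3 = 32/3
E[X | Envelope II] = (-5 + 13 + 16 + 18 + 6)/5 = 48/5
E[X] = (9/10)·32/3 + (1/10)·48/5 = 264/25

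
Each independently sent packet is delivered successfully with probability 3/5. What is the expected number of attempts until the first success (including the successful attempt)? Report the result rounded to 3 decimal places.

For a geometric distribution, E[trials] = 1/p = 1/(3/5) = 5/3.
≈ 1.667

1.667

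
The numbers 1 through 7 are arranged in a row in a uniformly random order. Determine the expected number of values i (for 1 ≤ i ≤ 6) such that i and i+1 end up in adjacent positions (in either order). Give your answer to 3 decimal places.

For each i ∈ {1,…,6}, let Xᵢ = 1 if i and i+1 are adjacent. P(Xᵢ=1) = 2·(7−1)!/7! = 2/7.
By linearity, E[ΣXᵢ] = (6)·(2/7) = 12/7.
≈ 1.714

1.714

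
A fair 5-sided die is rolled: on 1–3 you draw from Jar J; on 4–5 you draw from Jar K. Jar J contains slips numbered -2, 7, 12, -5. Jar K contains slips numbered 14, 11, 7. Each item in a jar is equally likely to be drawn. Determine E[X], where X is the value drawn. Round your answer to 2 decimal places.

6.07

E[X | Jar J] = (-2 + 7 + 12 − 5)/4 = 3
E[X | Jar K] = (14 + 11 + 7)/3 = 32/3
E[X] = (3/5)·3 + (2/5)·32/3 = 91/15 ≈ 6.07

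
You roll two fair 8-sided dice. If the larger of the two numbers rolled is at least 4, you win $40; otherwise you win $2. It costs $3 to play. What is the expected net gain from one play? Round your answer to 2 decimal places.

E[payout] = (9/64)·2 + (55/64)·40 = 1109/32
Expected profit = 1109/32 − 3 = 1013/32 ≈ $31.66

$31.66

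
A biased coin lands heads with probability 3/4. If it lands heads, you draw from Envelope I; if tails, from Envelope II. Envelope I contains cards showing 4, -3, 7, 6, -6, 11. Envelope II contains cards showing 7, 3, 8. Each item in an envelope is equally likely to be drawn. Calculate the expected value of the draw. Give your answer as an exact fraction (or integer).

31/8

E[X | Envelope I] = (4 − 3 + 7 + 6 − 6 + 11)/6 = 19/6
E[X | Envelope II] = (7 + 3 + 8)/3 = 6
E[X] = (3/4)·19/6 + (1/4)·6 = 31/8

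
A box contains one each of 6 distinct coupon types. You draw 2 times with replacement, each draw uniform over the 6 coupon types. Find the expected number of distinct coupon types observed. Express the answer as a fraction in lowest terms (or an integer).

11/6

Let Xⱼ=1 if type j appears at least once. P(Xⱼ=1) = 1 − ((6−1)/6)^2 = 11/36.
E[#distinct] = 6·11/36 = 11/6.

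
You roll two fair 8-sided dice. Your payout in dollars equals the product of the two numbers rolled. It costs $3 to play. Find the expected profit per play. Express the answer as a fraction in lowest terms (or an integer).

Distribution of the product of the two numbers rolled: 1 w.p. 1/64, 2 w.p. 1/32, 3 w.p. 1/32, 4 w.p. 3/64, 5 w.p. 1/32, 6 w.p. 1/16, …
E[payout] = (1/64)·1 + (1/32)·2 + (1/32)·3 + (3/64)·4 + (1/32)·5 + (1/16)·6 + (1/32)·7 + (1/16)·8 + (1/64)·9 + (1/32)·10 + (1/16)·12 + (1/32)·14 + (1/32)·15 + (3/64)·16 + (1/32)·18 + (1/32)·20 + (1/32)·21 + (1/16)·24 + (1/64)·25 + (1/32)·28 + (1/32)·30 + (1/32)·32 + (1/32)·35 + (1/64)·36 + (1/32)·40 + (1/32)·42 + (1/32)·48 + (1/64)·49 + (1/32)·56 + (1/64)·64 = 81/4
Expected profit = 81/4 − 3 = 69/4

69/4 dollars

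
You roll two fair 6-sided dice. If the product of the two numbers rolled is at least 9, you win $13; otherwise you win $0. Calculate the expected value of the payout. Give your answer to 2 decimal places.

E[payout] = (4/9)·0 + (5/9)·13 = 65/9
≈ $7.22

$7.22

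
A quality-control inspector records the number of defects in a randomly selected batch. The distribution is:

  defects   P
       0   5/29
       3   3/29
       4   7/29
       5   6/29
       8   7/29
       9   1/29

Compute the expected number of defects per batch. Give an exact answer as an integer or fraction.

132/29

E[X] = (5/29)·0 + (3/29)·3 + (7/29)·4 + (6/29)·5 + (7/29)·8 + (1/29)·9
     = 132/29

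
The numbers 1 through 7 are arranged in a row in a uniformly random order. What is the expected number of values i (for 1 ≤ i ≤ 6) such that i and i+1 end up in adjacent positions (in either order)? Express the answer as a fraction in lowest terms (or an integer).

For each i ∈ {1,…,6}, let Xᵢ = 1 if i and i+1 are adjacent. P(Xᵢ=1) = 2·(7−1)!/7! = 2/7.
By linearity, E[ΣXᵢ] = (6)·(2/7) = 12/7.

12/7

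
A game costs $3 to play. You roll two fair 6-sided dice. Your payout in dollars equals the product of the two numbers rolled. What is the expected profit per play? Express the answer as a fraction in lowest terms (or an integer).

37/4 dollars

Distribution of the product of the two numbers rolled: 1 w.p. 1/36, 2 w.p. 1/18, 3 w.p. 1/18, 4 w.p. 1/12, 5 w.p. 1/18, 6 w.p. 1/9, …
E[payout] = (1/36)·1 + (1/18)·2 + (1/18)·3 + (1/12)·4 + (1/18)·5 + (1/9)·6 + (1/18)·8 + (1/36)·9 + (1/18)·10 + (1/9)·12 + (1/18)·15 + (1/36)·16 + (1/18)·18 + (1/18)·20 + (1/18)·24 + (1/36)·25 + (1/18)·30 + (1/36)·36 = 49/4
Expected profit = 49/4 − 3 = 37/4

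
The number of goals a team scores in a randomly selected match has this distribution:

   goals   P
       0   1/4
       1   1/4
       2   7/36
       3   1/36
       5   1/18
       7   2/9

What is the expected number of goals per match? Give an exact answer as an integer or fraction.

23/9

E[X] = (1/4)·0 + (1/4)·1 + (7/36)·2 + (1/36)·3 + (1/18)·5 + (2/9)·7
     = 23/9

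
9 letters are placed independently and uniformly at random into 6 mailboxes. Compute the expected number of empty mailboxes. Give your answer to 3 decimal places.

Let Xⱼ=1 if mailbox j is empty. P(Xⱼ=1) = ((6-1)/6)^9 = 1953125/10077696.
By linearity, E[#empty] = 6·1953125/10077696 = 1953125/1679616.
≈ 1.163

1.163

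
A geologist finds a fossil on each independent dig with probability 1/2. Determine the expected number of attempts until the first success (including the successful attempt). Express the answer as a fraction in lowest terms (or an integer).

For a geometric distribution, E[trials] = 1/p = 1/(1/2) = 2.

2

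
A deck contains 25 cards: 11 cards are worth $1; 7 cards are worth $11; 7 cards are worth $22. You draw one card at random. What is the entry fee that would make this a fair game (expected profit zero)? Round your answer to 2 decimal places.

E[payout] = (11/25)·1 + (7/25)·11 + (7/25)·22 = 242/25
Fair fee = E[payout] = 242/25 ≈ $9.68

$9.68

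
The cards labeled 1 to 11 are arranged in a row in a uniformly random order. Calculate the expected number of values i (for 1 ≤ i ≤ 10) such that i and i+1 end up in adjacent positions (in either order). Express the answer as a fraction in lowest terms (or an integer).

For each i ∈ {1,…,10}, let Xᵢ = 1 if i and i+1 are adjacent. P(Xᵢ=1) = 2·(11−1)!/11! = 2/11.
By linearity, E[ΣXᵢ] = (10)·(2/11) = 20/11.

20/11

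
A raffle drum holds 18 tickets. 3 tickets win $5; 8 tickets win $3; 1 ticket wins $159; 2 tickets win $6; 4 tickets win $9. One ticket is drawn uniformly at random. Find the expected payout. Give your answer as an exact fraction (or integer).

E[payout] = (3/18)·5 + (8/18)·3 + (1/18)·159 + (2/18)·6 + (4/18)·9 = 41/3

41/3 dollars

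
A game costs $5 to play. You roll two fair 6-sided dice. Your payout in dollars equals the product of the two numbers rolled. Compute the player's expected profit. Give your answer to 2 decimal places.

$7.25

Distribution of the product of the two numbers rolled: 1 w.p. 1/36, 2 w.p. 1/18, 3 w.p. 1/18, 4 w.p. 1/12, 5 w.p. 1/18, 6 w.p. 1/9, …
E[payout] = (1/36)·1 + (1/18)·2 + (1/18)·3 + (1/12)·4 + (1/18)·5 + (1/9)·6 + (1/18)·8 + (1/36)·9 + (1/18)·10 + (1/9)·12 + (1/18)·15 + (1/36)·16 + (1/18)·18 + (1/18)·20 + (1/18)·24 + (1/36)·25 + (1/18)·30 + (1/36)·36 = 49/4
Expected profit = 49/4 − 5 = 29/4 ≈ $7.25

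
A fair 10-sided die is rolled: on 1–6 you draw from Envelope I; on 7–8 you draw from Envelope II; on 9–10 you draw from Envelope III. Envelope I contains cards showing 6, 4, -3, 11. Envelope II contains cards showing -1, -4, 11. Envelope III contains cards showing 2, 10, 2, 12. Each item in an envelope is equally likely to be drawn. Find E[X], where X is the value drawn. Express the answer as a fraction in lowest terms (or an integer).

22/5

E[X | Envelope I] = (6 + 4 − 3 + 11)/4 = 9/2
E[X | Envelope II] = (-1 − 4 + 11)/3 = 2
E[X | Envelope III] = (2 + 10 + 2 + 12)/4 = 13/2
E[X] = (3/5)·9/2 + (1/5)·2 + (1/5)·13/2 = 22/5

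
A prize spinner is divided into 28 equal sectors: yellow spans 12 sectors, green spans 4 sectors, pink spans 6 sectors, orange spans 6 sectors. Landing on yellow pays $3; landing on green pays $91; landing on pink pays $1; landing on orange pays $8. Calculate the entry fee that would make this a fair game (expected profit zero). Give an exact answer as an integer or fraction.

E[payout] = (12/28)·3 + (4/28)·91 + (6/28)·1 + (6/28)·8 = 227/14
Fair fee = E[payout] = 227/14

227/14 dollars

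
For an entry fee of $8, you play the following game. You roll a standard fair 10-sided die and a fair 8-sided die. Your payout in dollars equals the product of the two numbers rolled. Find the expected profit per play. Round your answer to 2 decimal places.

$16.75

Distribution of the product of the two numbers rolled: 1 w.p. 1/80, 2 w.p. 1/40, 3 w.p. 1/40, 4 w.p. 3/80, 5 w.p. 1/40, 6 w.p. 1/20, …
E[payout] = (1/80)·1 + (1/40)·2 + (1/40)·3 + (3/80)·4 + (1/40)·5 + (1/20)·6 + (1/40)·7 + (1/20)·8 + (1/40)·9 + (3/80)·10 + (1/20)·12 + (1/40)·14 + (1/40)·15 + (3/80)·16 + (3/80)·18 + (3/80)·20 + (1/40)·21 + (1/20)·24 + (1/80)·25 + (1/80)·27 + (1/40)·28 + (3/80)·30 + (1/40)·32 + (1/40)·35 + (1/40)·36 + (3/80)·40 + (1/40)·42 + (1/80)·45 + (1/40)·48 + (1/80)·49 + (1/80)·50 + (1/80)·54 + (1/40)·56 + (1/80)·60 + (1/80)·63 + (1/80)·64 + (1/80)·70 + (1/80)·72 + (1/80)·80 = 99/4
Expected profit = 99/4 − 8 = 67/4 ≈ $16.75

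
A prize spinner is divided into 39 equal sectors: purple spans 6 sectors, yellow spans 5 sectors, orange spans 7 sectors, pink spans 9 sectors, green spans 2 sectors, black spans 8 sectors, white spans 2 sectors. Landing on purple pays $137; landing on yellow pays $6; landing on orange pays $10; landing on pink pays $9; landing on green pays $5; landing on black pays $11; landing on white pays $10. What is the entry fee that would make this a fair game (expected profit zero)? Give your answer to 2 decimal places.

E[payout] = (6/39)·137 + (5/39)·6 + (7/39)·10 + (9/39)·9 + (2/39)·5 + (8/39)·11 + (2/39)·10 = 1121/39
Fair fee = E[payout] = 1121/39 ≈ $28.74

$28.74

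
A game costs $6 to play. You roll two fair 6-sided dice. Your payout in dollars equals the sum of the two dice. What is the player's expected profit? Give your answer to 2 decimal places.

Distribution of the sum of the two dice: 2 w.p. 1/36, 3 w.p. 1/18, 4 w.p. 1/12, 5 w.p. 1/9, 6 w.p. 5/36, 7 w.p. 1/6, …
E[payout] = (1/36)·2 + (1/18)·3 + (1/12)·4 + (1/9)·5 + (5/36)·6 + (1/6)·7 + (5/36)·8 + (1/9)·9 + (1/12)·10 + (1/18)·11 + (1/36)·12 = 7
Expected profit = 7 − 6 = 1 ≈ $1.00

$1.00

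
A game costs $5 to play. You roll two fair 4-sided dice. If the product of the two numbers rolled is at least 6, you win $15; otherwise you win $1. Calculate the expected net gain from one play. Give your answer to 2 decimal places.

E[payout] = (1/2)·1 + (1/2)·15 = 8
Expected profit = 8 − 5 = 3 ≈ $3.00

$3.00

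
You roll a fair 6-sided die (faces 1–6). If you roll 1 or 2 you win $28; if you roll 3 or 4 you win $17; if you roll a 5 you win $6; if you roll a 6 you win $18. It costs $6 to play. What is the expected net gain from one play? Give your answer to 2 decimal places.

E[payout] = (1/6)·6 + (1/3)·17 + (1/6)·18 + (1/3)·28 = 19
Expected profit = 19 − 6 = 13 ≈ $13.00

$13.00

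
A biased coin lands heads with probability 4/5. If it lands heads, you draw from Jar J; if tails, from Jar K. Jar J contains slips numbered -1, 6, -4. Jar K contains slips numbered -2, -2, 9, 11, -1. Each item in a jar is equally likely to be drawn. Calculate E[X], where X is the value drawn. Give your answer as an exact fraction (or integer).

E[X | Jar J] = (-1 + 6 − 4)/3 = 1/3
E[X | Jar K] = (-2 − 2 + 9 + 11 − 1)/5 = 3
E[X] = (4/5)·1/3 + (1/5)·3 = 13/15

13/15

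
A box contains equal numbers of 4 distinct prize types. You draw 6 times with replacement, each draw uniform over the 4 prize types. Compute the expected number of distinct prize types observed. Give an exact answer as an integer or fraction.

Let Xⱼ=1 if type j appears at least once. P(Xⱼ=1) = 1 − ((4−1)/4)^6 = 3367/4096.
E[#distinct] = 4·3367/4096 = 3367/1024.

3367/1024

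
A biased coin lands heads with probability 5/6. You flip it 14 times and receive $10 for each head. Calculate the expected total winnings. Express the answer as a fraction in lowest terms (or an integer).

E[#heads] = 14·5/6 = 35/3 (linearity over flips).
E[winnings] = 10·35/3 = 350/3.

350/3 dollars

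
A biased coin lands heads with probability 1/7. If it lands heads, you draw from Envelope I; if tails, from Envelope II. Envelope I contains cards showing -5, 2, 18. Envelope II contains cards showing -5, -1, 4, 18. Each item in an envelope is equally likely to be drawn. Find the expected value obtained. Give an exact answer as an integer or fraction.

29/7

E[X | Envelope I] = (-5 + 2 + 18)/3 = 5
E[X | Envelope II] = (-5 − 1 + 4 + 18)/4 = 4
E[X] = (1/7)·5 + (6/7)·4 = 29/7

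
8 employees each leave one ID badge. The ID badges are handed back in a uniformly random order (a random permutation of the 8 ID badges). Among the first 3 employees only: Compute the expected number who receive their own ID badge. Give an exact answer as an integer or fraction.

Let Xᵢ = 1 if person i gets their own ID badge. For each i, P(Xᵢ=1) = 1/8.
By linearity of expectation, E[X₁+…+X_3] = 3·(1/8) = 3/8.

3/8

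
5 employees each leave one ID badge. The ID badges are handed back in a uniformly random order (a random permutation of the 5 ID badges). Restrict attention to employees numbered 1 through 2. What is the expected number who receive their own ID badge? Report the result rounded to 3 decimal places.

0.400

Let Xᵢ = 1 if person i gets their own ID badge. For each i, P(Xᵢ=1) = 1/5.
By linearity of expectation, E[X₁+…+X_2] = 2·(1/5) = 2/5.
≈ 0.400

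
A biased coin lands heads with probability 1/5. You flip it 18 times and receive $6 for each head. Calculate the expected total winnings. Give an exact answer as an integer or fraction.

E[#heads] = 18·1/5 = 18/5 (linearity over flips).
E[winnings] = 6·18/5 = 108/5.

108/5 dollars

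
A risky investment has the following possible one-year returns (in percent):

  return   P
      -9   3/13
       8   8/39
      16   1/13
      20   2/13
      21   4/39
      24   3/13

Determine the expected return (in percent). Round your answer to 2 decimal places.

E[X] = (3/13)·(-9) + (8/39)·8 + (1/13)·16 + (2/13)·20 + (4/39)·21 + (3/13)·24
     = 451/39 ≈ 11.56

11.56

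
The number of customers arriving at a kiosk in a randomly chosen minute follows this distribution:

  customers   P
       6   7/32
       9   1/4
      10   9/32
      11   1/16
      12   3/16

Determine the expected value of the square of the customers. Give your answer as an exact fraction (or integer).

E[X²] = (7/32)·36 + (1/4)·81 + (9/32)·100 + (1/16)·121 + (3/16)·144
     = 1453/16

1453/16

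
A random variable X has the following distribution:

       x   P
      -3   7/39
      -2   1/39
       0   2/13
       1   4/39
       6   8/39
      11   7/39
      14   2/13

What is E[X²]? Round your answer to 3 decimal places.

E[X²] = (7/39)·9 + (1/39)·4 + (2/13)·0 + (4/39)·1 + (8/39)·36 + (7/39)·121 + (2/13)·196
     = 794/13 ≈ 61.077

61.077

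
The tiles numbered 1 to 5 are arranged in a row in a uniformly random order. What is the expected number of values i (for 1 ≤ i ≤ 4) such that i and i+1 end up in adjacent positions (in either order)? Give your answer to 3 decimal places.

1.600

For each i ∈ {1,…,4}, let Xᵢ = 1 if i and i+1 are adjacent. P(Xᵢ=1) = 2·(5−1)!/5! = 2/5.
By linearity, E[ΣXᵢ] = (4)·(2/5) = 8/5.
≈ 1.600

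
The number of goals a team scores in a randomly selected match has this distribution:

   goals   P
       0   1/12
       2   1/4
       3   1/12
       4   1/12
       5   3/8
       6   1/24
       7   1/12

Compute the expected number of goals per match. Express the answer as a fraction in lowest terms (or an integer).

E[X] = (1/12)·0 + (1/4)·2 + (1/12)·3 + (1/12)·4 + (3/8)·5 + (1/24)·6 + (1/12)·7
     = 91/24

91/24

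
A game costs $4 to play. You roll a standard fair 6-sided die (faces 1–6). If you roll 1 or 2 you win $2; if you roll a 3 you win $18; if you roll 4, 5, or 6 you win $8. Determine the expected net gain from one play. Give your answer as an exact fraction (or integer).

11/3 dollars

E[payout] = (1/3)·2 + (1/2)·8 + (1/6)·18 = 23/3
Expected profit = 23/3 − 4 = 11/3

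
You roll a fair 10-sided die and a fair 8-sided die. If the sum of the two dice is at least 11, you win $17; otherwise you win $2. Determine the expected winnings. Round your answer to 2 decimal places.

E[payout] = (11/20)·2 + (9/20)·17 = 35/4
≈ $8.75

$8.75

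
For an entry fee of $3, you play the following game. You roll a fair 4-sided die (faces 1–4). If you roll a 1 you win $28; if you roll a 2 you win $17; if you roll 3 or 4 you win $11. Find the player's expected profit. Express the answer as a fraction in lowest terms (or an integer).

E[payout] = (1/2)·11 + (1/4)·17 + (1/4)·28 = 67/4
Expected profit = 67/4 − 3 = 55/4

55/4 dollars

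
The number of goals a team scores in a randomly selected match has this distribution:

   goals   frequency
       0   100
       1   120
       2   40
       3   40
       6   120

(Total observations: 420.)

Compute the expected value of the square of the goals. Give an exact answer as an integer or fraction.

248/21

Total = 420, so P(goals=0) = 100/420, etc.
E[X²] = (5/21)·0 + (2/7)·1 + (2/21)·4 + (2/21)·9 + (2/7)·36
     = 248/21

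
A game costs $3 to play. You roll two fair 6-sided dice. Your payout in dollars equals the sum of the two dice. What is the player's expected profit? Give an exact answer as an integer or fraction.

Distribution of the sum of the two dice: 2 w.p. 1/36, 3 w.p. 1/18, 4 w.p. 1/12, 5 w.p. 1/9, 6 w.p. 5/36, 7 w.p. 1/6, …
E[payout] = (1/36)·2 + (1/18)·3 + (1/12)·4 + (1/9)·5 + (5/36)·6 + (1/6)·7 + (5/36)·8 + (1/9)·9 + (1/12)·10 + (1/18)·11 + (1/36)·12 = 7
Expected profit = 7 − 3 = 4

$4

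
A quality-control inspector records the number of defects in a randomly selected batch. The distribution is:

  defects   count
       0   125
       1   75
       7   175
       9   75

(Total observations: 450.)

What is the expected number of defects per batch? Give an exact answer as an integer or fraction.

Total = 450, so P(defects=0) = 125/450, etc.
E[X] = (5/18)·0 + (1/6)·1 + (7/18)·7 + (1/6)·9
     = 79/18

79/18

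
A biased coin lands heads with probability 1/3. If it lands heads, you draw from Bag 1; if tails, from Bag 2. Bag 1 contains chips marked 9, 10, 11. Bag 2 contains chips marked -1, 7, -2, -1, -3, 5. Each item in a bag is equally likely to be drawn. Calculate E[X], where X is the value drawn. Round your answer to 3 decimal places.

E[X | Bag 1] = (9 + 10 + 11)/3 = 10
E[X | Bag 2] = (-1 + 7 − 2 − 1 − 3 + 5)/6 = 5/6
E[X] = (1/3)·10 + (2/3)·5/6 = 35/9 ≈ 3.889

3.889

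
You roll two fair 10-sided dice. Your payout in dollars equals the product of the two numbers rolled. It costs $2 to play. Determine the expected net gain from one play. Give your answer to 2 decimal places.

Distribution of the product of the two numbers rolled: 1 w.p. 1/100, 2 w.p. 1/50, 3 w.p. 1/50, 4 w.p. 3/100, 5 w.p. 1/50, 6 w.p. 1/25, …
E[payout] = (1/100)·1 + (1/50)·2 + (1/50)·3 + (3/100)·4 + (1/50)·5 + (1/25)·6 + (1/50)·7 + (1/25)·8 + (3/100)·9 + (1/25)·10 + (1/25)·12 + (1/50)·14 + (1/50)·15 + (3/100)·16 + (1/25)·18 + (1/25)·20 + (1/50)·21 + (1/25)·24 + (1/100)·25 + (1/50)·27 + (1/50)·28 + (1/25)·30 + (1/50)·32 + (1/50)·35 + (3/100)·36 + (1/25)·40 + (1/50)·42 + (1/50)·45 + (1/50)·48 + (1/100)·49 + (1/50)·50 + (1/50)·54 + (1/50)·56 + (1/50)·60 + (1/50)·63 + (1/100)·64 + (1/50)·70 + (1/50)·72 + (1/50)·80 + (1/100)·81 + (1/50)·90 + (1/100)·100 = 121/4
Expected profit = 121/4 − 2 = 113/4 ≈ $28.25

$28.25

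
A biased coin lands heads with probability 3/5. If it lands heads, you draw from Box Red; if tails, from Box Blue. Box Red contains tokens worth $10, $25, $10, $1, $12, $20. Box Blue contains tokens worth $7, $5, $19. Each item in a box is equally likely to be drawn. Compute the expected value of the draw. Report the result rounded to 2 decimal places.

E[X | Box Red] = (10 + 25 + 10 + 1 + 12 + 20)/6 = 13
E[X | Box Blue] = (7 + 5 + 19)/3 = 31/3
E[X] = (3/5)·13 + (2/5)·31/3 = 179/15 ≈ 11.93

$11.93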